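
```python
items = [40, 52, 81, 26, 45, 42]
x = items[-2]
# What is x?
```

items has length 6. Negative index -2 maps to positive index 6 + (-2) = 4. items[4] = 45.

45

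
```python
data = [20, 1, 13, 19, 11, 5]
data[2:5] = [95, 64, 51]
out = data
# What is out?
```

data starts as [20, 1, 13, 19, 11, 5] (length 6). The slice data[2:5] covers indices [2, 3, 4] with values [13, 19, 11]. Replacing that slice with [95, 64, 51] (same length) produces [20, 1, 95, 64, 51, 5].

[20, 1, 95, 64, 51, 5]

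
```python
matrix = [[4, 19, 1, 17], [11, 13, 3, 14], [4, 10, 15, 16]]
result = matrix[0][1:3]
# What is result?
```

matrix[0] = [4, 19, 1, 17]. matrix[0] has length 4. The slice matrix[0][1:3] selects indices [1, 2] (1->19, 2->1), giving [19, 1].

[19, 1]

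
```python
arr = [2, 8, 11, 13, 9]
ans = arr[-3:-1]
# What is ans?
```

arr has length 5. The slice arr[-3:-1] selects indices [2, 3] (2->11, 3->13), giving [11, 13].

[11, 13]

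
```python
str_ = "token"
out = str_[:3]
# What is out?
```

str_ has length 5. The slice str_[:3] selects indices [0, 1, 2] (0->'t', 1->'o', 2->'k'), giving 'tok'.

'tok'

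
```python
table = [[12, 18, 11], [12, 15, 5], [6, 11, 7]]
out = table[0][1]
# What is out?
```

table[0] = [12, 18, 11]. Taking column 1 of that row yields 18.

18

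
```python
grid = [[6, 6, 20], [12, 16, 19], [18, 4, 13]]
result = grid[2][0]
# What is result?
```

grid[2] = [18, 4, 13]. Taking column 0 of that row yields 18.

18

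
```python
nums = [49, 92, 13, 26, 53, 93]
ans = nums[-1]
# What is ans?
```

nums has length 6. Negative index -1 maps to positive index 6 + (-1) = 5. nums[5] = 93.

93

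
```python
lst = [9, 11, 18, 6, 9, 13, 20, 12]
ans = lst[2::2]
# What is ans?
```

lst has length 8. The slice lst[2::2] selects indices [2, 4, 6] (2->18, 4->9, 6->20), giving [18, 9, 20].

[18, 9, 20]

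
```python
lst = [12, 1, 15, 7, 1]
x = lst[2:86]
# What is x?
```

lst has length 5. The slice lst[2:86] selects indices [2, 3, 4] (2->15, 3->7, 4->1), giving [15, 7, 1].

[15, 7, 1]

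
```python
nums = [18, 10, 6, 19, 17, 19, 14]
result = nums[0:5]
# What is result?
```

nums has length 7. The slice nums[0:5] selects indices [0, 1, 2, 3, 4] (0->18, 1->10, 2->6, 3->19, 4->17), giving [18, 10, 6, 19, 17].

[18, 10, 6, 19, 17]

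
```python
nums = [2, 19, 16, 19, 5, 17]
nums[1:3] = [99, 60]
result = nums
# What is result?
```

nums starts as [2, 19, 16, 19, 5, 17] (length 6). The slice nums[1:3] covers indices [1, 2] with values [19, 16]. Replacing that slice with [99, 60] (same length) produces [2, 99, 60, 19, 5, 17].

[2, 99, 60, 19, 5, 17]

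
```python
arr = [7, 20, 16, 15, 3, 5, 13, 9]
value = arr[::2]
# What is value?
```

arr has length 8. The slice arr[::2] selects indices [0, 2, 4, 6] (0->7, 2->16, 4->3, 6->13), giving [7, 16, 3, 13].

[7, 16, 3, 13]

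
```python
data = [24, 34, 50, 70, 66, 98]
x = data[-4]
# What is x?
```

data has length 6. Negative index -4 maps to positive index 6 + (-4) = 2. data[2] = 50.

50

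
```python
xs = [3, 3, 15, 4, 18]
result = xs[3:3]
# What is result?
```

xs has length 5. The slice xs[3:3] resolves to an empty index range, so the result is [].

[]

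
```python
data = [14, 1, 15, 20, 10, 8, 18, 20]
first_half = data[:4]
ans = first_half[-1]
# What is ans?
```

data has length 8. The slice data[:4] selects indices [0, 1, 2, 3] (0->14, 1->1, 2->15, 3->20), giving [14, 1, 15, 20]. So first_half = [14, 1, 15, 20]. Then first_half[-1] = 20.

20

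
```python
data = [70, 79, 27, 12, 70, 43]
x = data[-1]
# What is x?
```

data has length 6. Negative index -1 maps to positive index 6 + (-1) = 5. data[5] = 43.

43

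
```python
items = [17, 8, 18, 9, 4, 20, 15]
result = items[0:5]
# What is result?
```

items has length 7. The slice items[0:5] selects indices [0, 1, 2, 3, 4] (0->17, 1->8, 2->18, 3->9, 4->4), giving [17, 8, 18, 9, 4].

[17, 8, 18, 9, 4]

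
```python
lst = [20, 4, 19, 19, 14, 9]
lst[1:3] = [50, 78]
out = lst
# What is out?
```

lst starts as [20, 4, 19, 19, 14, 9] (length 6). The slice lst[1:3] covers indices [1, 2] with values [4, 19]. Replacing that slice with [50, 78] (same length) produces [20, 50, 78, 19, 14, 9].

[20, 50, 78, 19, 14, 9]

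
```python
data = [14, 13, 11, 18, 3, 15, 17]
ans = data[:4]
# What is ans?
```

data has length 7. The slice data[:4] selects indices [0, 1, 2, 3] (0->14, 1->13, 2->11, 3->18), giving [14, 13, 11, 18].

[14, 13, 11, 18]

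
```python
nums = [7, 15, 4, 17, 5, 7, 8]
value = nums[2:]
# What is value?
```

nums has length 7. The slice nums[2:] selects indices [2, 3, 4, 5, 6] (2->4, 3->17, 4->5, 5->7, 6->8), giving [4, 17, 5, 7, 8].

[4, 17, 5, 7, 8]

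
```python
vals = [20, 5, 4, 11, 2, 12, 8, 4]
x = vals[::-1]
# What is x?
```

vals has length 8. The slice vals[::-1] selects indices [7, 6, 5, 4, 3, 2, 1, 0] (7->4, 6->8, 5->12, 4->2, 3->11, 2->4, 1->5, 0->20), giving [4, 8, 12, 2, 11, 4, 5, 20].

[4, 8, 12, 2, 11, 4, 5, 20]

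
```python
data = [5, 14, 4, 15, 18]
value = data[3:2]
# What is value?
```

data has length 5. The slice data[3:2] resolves to an empty index range, so the result is [].

[]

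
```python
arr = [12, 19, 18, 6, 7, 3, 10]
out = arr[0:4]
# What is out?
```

arr has length 7. The slice arr[0:4] selects indices [0, 1, 2, 3] (0->12, 1->19, 2->18, 3->6), giving [12, 19, 18, 6].

[12, 19, 18, 6]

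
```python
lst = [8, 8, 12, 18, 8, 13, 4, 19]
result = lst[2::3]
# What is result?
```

lst has length 8. The slice lst[2::3] selects indices [2, 5] (2->12, 5->13), giving [12, 13].

[12, 13]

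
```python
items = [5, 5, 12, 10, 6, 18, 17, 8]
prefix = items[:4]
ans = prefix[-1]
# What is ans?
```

items has length 8. The slice items[:4] selects indices [0, 1, 2, 3] (0->5, 1->5, 2->12, 3->10), giving [5, 5, 12, 10]. So prefix = [5, 5, 12, 10]. Then prefix[-1] = 10.

10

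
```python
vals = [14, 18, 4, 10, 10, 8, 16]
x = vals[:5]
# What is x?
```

vals has length 7. The slice vals[:5] selects indices [0, 1, 2, 3, 4] (0->14, 1->18, 2->4, 3->10, 4->10), giving [14, 18, 4, 10, 10].

[14, 18, 4, 10, 10]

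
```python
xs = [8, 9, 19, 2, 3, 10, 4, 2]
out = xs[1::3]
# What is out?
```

xs has length 8. The slice xs[1::3] selects indices [1, 4, 7] (1->9, 4->3, 7->2), giving [9, 3, 2].

[9, 3, 2]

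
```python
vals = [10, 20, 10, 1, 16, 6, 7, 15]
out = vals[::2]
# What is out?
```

vals has length 8. The slice vals[::2] selects indices [0, 2, 4, 6] (0->10, 2->10, 4->16, 6->7), giving [10, 10, 16, 7].

[10, 10, 16, 7]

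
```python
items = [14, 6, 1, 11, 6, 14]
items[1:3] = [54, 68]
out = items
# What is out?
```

items starts as [14, 6, 1, 11, 6, 14] (length 6). The slice items[1:3] covers indices [1, 2] with values [6, 1]. Replacing that slice with [54, 68] (same length) produces [14, 54, 68, 11, 6, 14].

[14, 54, 68, 11, 6, 14]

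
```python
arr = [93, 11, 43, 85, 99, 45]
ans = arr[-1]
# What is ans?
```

arr has length 6. Negative index -1 maps to positive index 6 + (-1) = 5. arr[5] = 45.

45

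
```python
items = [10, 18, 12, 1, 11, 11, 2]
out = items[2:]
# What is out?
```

items has length 7. The slice items[2:] selects indices [2, 3, 4, 5, 6] (2->12, 3->1, 4->11, 5->11, 6->2), giving [12, 1, 11, 11, 2].

[12, 1, 11, 11, 2]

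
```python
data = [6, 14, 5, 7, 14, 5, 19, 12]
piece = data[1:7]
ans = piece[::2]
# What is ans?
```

data has length 8. The slice data[1:7] selects indices [1, 2, 3, 4, 5, 6] (1->14, 2->5, 3->7, 4->14, 5->5, 6->19), giving [14, 5, 7, 14, 5, 19]. So piece = [14, 5, 7, 14, 5, 19]. piece has length 6. The slice piece[::2] selects indices [0, 2, 4] (0->14, 2->7, 4->5), giving [14, 7, 5].

[14, 7, 5]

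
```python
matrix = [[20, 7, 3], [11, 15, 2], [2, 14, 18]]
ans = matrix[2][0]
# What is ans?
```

matrix[2] = [2, 14, 18]. Taking column 0 of that row yields 2.

2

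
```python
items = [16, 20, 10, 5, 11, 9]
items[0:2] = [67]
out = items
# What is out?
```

items starts as [16, 20, 10, 5, 11, 9] (length 6). The slice items[0:2] covers indices [0, 1] with values [16, 20]. Replacing that slice with [67] (different length) produces [67, 10, 5, 11, 9].

[67, 10, 5, 11, 9]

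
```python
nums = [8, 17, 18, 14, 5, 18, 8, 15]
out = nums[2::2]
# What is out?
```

nums has length 8. The slice nums[2::2] selects indices [2, 4, 6] (2->18, 4->5, 6->8), giving [18, 5, 8].

[18, 5, 8]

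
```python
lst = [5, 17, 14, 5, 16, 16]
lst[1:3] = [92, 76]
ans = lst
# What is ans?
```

lst starts as [5, 17, 14, 5, 16, 16] (length 6). The slice lst[1:3] covers indices [1, 2] with values [17, 14]. Replacing that slice with [92, 76] (same length) produces [5, 92, 76, 5, 16, 16].

[5, 92, 76, 5, 16, 16]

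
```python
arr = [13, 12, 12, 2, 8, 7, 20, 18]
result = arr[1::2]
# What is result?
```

arr has length 8. The slice arr[1::2] selects indices [1, 3, 5, 7] (1->12, 3->2, 5->7, 7->18), giving [12, 2, 7, 18].

[12, 2, 7, 18]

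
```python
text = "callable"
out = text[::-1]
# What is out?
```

text has length 8. The slice text[::-1] selects indices [7, 6, 5, 4, 3, 2, 1, 0] (7->'e', 6->'l', 5->'b', 4->'a', 3->'l', 2->'l', 1->'a', 0->'c'), giving 'elballac'.

'elballac'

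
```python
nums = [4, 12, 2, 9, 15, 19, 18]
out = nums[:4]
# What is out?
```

nums has length 7. The slice nums[:4] selects indices [0, 1, 2, 3] (0->4, 1->12, 2->2, 3->9), giving [4, 12, 2, 9].

[4, 12, 2, 9]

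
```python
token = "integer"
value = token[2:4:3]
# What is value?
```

token has length 7. The slice token[2:4:3] selects indices [2] (2->'t'), giving 't'.

't'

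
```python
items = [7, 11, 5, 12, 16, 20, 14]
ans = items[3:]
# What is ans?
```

items has length 7. The slice items[3:] selects indices [3, 4, 5, 6] (3->12, 4->16, 5->20, 6->14), giving [12, 16, 20, 14].

[12, 16, 20, 14]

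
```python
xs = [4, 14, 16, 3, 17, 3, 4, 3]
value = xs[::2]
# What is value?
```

xs has length 8. The slice xs[::2] selects indices [0, 2, 4, 6] (0->4, 2->16, 4->17, 6->4), giving [4, 16, 17, 4].

[4, 16, 17, 4]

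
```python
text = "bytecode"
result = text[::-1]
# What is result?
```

text has length 8. The slice text[::-1] selects indices [7, 6, 5, 4, 3, 2, 1, 0] (7->'e', 6->'d', 5->'o', 4->'c', 3->'e', 2->'t', 1->'y', 0->'b'), giving 'edocetyb'.

'edocetyb'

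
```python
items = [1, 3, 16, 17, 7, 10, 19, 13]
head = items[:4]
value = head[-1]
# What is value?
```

items has length 8. The slice items[:4] selects indices [0, 1, 2, 3] (0->1, 1->3, 2->16, 3->17), giving [1, 3, 16, 17]. So head = [1, 3, 16, 17]. Then head[-1] = 17.

17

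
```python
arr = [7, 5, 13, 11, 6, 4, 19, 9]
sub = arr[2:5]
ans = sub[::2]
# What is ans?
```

arr has length 8. The slice arr[2:5] selects indices [2, 3, 4] (2->13, 3->11, 4->6), giving [13, 11, 6]. So sub = [13, 11, 6]. sub has length 3. The slice sub[::2] selects indices [0, 2] (0->13, 2->6), giving [13, 6].

[13, 6]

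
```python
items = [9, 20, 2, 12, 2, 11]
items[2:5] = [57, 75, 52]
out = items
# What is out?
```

items starts as [9, 20, 2, 12, 2, 11] (length 6). The slice items[2:5] covers indices [2, 3, 4] with values [2, 12, 2]. Replacing that slice with [57, 75, 52] (same length) produces [9, 20, 57, 75, 52, 11].

[9, 20, 57, 75, 52, 11]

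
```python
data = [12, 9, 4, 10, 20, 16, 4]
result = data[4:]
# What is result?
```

data has length 7. The slice data[4:] selects indices [4, 5, 6] (4->20, 5->16, 6->4), giving [20, 16, 4].

[20, 16, 4]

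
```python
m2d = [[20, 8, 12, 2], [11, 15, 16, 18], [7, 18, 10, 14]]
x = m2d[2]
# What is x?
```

m2d has 3 rows. Row 2 is [7, 18, 10, 14].

[7, 18, 10, 14]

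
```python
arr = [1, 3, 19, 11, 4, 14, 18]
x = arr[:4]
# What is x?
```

arr has length 7. The slice arr[:4] selects indices [0, 1, 2, 3] (0->1, 1->3, 2->19, 3->11), giving [1, 3, 19, 11].

[1, 3, 19, 11]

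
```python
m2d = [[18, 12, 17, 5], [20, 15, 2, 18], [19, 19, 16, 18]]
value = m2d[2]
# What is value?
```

m2d has 3 rows. Row 2 is [19, 19, 16, 18].

[19, 19, 16, 18]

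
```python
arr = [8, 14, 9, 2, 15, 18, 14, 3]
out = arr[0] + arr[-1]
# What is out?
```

arr has length 8. arr[0] = 8.
arr has length 8. Negative index -1 maps to positive index 8 + (-1) = 7. arr[7] = 3.
Sum: 8 + 3 = 11.

11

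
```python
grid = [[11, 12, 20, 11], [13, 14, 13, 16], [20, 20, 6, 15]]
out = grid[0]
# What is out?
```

grid has 3 rows. Row 0 is [11, 12, 20, 11].

[11, 12, 20, 11]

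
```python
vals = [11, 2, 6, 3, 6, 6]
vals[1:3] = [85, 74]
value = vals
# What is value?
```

vals starts as [11, 2, 6, 3, 6, 6] (length 6). The slice vals[1:3] covers indices [1, 2] with values [2, 6]. Replacing that slice with [85, 74] (same length) produces [11, 85, 74, 3, 6, 6].

[11, 85, 74, 3, 6, 6]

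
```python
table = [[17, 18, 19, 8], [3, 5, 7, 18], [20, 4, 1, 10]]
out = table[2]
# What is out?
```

table has 3 rows. Row 2 is [20, 4, 1, 10].

[20, 4, 1, 10]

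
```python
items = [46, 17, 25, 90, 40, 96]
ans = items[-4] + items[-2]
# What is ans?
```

items has length 6. Negative index -4 maps to positive index 6 + (-4) = 2. items[2] = 25.
items has length 6. Negative index -2 maps to positive index 6 + (-2) = 4. items[4] = 40.
Sum: 25 + 40 = 65.

65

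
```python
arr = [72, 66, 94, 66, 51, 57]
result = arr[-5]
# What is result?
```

arr has length 6. Negative index -5 maps to positive index 6 + (-5) = 1. arr[1] = 66.

66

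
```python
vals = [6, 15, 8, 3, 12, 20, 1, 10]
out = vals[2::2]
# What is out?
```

vals has length 8. The slice vals[2::2] selects indices [2, 4, 6] (2->8, 4->12, 6->1), giving [8, 12, 1].

[8, 12, 1]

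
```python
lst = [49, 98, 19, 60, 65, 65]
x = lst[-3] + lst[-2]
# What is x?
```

lst has length 6. Negative index -3 maps to positive index 6 + (-3) = 3. lst[3] = 60.
lst has length 6. Negative index -2 maps to positive index 6 + (-2) = 4. lst[4] = 65.
Sum: 60 + 65 = 125.

125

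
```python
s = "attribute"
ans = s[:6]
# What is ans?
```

s has length 9. The slice s[:6] selects indices [0, 1, 2, 3, 4, 5] (0->'a', 1->'t', 2->'t', 3->'r', 4->'i', 5->'b'), giving 'attrib'.

'attrib'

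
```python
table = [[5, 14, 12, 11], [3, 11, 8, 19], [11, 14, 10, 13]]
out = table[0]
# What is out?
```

table has 3 rows. Row 0 is [5, 14, 12, 11].

[5, 14, 12, 11]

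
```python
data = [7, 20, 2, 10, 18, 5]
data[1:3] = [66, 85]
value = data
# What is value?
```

data starts as [7, 20, 2, 10, 18, 5] (length 6). The slice data[1:3] covers indices [1, 2] with values [20, 2]. Replacing that slice with [66, 85] (same length) produces [7, 66, 85, 10, 18, 5].

[7, 66, 85, 10, 18, 5]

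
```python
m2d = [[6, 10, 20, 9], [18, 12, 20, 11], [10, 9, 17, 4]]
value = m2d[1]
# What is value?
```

m2d has 3 rows. Row 1 is [18, 12, 20, 11].

[18, 12, 20, 11]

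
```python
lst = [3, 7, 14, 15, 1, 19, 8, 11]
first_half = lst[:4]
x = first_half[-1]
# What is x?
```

lst has length 8. The slice lst[:4] selects indices [0, 1, 2, 3] (0->3, 1->7, 2->14, 3->15), giving [3, 7, 14, 15]. So first_half = [3, 7, 14, 15]. Then first_half[-1] = 15.

15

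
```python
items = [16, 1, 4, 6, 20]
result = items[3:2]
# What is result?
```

items has length 5. The slice items[3:2] resolves to an empty index range, so the result is [].

[]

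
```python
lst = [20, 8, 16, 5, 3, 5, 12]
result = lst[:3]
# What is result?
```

lst has length 7. The slice lst[:3] selects indices [0, 1, 2] (0->20, 1->8, 2->16), giving [20, 8, 16].

[20, 8, 16]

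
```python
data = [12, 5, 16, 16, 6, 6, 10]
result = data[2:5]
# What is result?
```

data has length 7. The slice data[2:5] selects indices [2, 3, 4] (2->16, 3->16, 4->6), giving [16, 16, 6].

[16, 16, 6]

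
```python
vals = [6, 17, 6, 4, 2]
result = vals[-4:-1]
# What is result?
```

vals has length 5. The slice vals[-4:-1] selects indices [1, 2, 3] (1->17, 2->6, 3->4), giving [17, 6, 4].

[17, 6, 4]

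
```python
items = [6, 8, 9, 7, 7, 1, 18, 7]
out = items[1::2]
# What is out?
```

items has length 8. The slice items[1::2] selects indices [1, 3, 5, 7] (1->8, 3->7, 5->1, 7->7), giving [8, 7, 1, 7].

[8, 7, 1, 7]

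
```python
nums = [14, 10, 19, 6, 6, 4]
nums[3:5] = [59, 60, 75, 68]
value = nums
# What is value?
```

nums starts as [14, 10, 19, 6, 6, 4] (length 6). The slice nums[3:5] covers indices [3, 4] with values [6, 6]. Replacing that slice with [59, 60, 75, 68] (different length) produces [14, 10, 19, 59, 60, 75, 68, 4].

[14, 10, 19, 59, 60, 75, 68, 4]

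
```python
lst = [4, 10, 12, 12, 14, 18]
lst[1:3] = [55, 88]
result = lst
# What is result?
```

lst starts as [4, 10, 12, 12, 14, 18] (length 6). The slice lst[1:3] covers indices [1, 2] with values [10, 12]. Replacing that slice with [55, 88] (same length) produces [4, 55, 88, 12, 14, 18].

[4, 55, 88, 12, 14, 18]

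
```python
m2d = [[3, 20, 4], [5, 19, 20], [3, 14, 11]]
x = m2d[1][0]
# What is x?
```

m2d[1] = [5, 19, 20]. Taking column 0 of that row yields 5.

5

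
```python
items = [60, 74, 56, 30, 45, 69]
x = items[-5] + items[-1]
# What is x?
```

items has length 6. Negative index -5 maps to positive index 6 + (-5) = 1. items[1] = 74.
items has length 6. Negative index -1 maps to positive index 6 + (-1) = 5. items[5] = 69.
Sum: 74 + 69 = 143.

143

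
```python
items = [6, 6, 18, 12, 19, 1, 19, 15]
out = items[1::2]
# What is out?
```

items has length 8. The slice items[1::2] selects indices [1, 3, 5, 7] (1->6, 3->12, 5->1, 7->15), giving [6, 12, 1, 15].

[6, 12, 1, 15]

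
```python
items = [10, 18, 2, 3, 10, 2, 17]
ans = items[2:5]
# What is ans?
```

items has length 7. The slice items[2:5] selects indices [2, 3, 4] (2->2, 3->3, 4->10), giving [2, 3, 10].

[2, 3, 10]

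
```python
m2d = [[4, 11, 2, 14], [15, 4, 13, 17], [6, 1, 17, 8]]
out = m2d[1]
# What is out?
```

m2d has 3 rows. Row 1 is [15, 4, 13, 17].

[15, 4, 13, 17]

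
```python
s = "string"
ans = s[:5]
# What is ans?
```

s has length 6. The slice s[:5] selects indices [0, 1, 2, 3, 4] (0->'s', 1->'t', 2->'r', 3->'i', 4->'n'), giving 'strin'.

'strin'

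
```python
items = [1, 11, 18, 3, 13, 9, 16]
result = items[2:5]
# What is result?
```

items has length 7. The slice items[2:5] selects indices [2, 3, 4] (2->18, 3->3, 4->13), giving [18, 3, 13].

[18, 3, 13]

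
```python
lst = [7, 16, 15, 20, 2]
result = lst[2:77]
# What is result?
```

lst has length 5. The slice lst[2:77] selects indices [2, 3, 4] (2->15, 3->20, 4->2), giving [15, 20, 2].

[15, 20, 2]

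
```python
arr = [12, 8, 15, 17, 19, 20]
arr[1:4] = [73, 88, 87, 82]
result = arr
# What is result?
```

arr starts as [12, 8, 15, 17, 19, 20] (length 6). The slice arr[1:4] covers indices [1, 2, 3] with values [8, 15, 17]. Replacing that slice with [73, 88, 87, 82] (different length) produces [12, 73, 88, 87, 82, 19, 20].

[12, 73, 88, 87, 82, 19, 20]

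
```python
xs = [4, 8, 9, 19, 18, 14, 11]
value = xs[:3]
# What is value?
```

xs has length 7. The slice xs[:3] selects indices [0, 1, 2] (0->4, 1->8, 2->9), giving [4, 8, 9].

[4, 8, 9]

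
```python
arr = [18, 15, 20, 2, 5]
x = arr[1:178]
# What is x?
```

arr has length 5. The slice arr[1:178] selects indices [1, 2, 3, 4] (1->15, 2->20, 3->2, 4->5), giving [15, 20, 2, 5].

[15, 20, 2, 5]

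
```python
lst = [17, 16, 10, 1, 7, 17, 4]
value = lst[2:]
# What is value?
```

lst has length 7. The slice lst[2:] selects indices [2, 3, 4, 5, 6] (2->10, 3->1, 4->7, 5->17, 6->4), giving [10, 1, 7, 17, 4].

[10, 1, 7, 17, 4]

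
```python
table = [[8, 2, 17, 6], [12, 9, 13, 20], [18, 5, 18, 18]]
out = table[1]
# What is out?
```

table has 3 rows. Row 1 is [12, 9, 13, 20].

[12, 9, 13, 20]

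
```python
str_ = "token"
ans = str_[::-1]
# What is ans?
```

str_ has length 5. The slice str_[::-1] selects indices [4, 3, 2, 1, 0] (4->'n', 3->'e', 2->'k', 1->'o', 0->'t'), giving 'nekot'.

'nekot'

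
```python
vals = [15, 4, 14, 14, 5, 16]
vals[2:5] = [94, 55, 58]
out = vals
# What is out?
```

vals starts as [15, 4, 14, 14, 5, 16] (length 6). The slice vals[2:5] covers indices [2, 3, 4] with values [14, 14, 5]. Replacing that slice with [94, 55, 58] (same length) produces [15, 4, 94, 55, 58, 16].

[15, 4, 94, 55, 58, 16]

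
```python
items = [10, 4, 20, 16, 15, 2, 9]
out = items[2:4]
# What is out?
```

items has length 7. The slice items[2:4] selects indices [2, 3] (2->20, 3->16), giving [20, 16].

[20, 16]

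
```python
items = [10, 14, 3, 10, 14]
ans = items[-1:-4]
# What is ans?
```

items has length 5. The slice items[-1:-4] resolves to an empty index range, so the result is [].

[]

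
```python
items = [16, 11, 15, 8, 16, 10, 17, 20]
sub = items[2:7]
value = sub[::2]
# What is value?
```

items has length 8. The slice items[2:7] selects indices [2, 3, 4, 5, 6] (2->15, 3->8, 4->16, 5->10, 6->17), giving [15, 8, 16, 10, 17]. So sub = [15, 8, 16, 10, 17]. sub has length 5. The slice sub[::2] selects indices [0, 2, 4] (0->15, 2->16, 4->17), giving [15, 16, 17].

[15, 16, 17]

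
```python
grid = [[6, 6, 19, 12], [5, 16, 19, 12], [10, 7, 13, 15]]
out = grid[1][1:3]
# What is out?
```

grid[1] = [5, 16, 19, 12]. grid[1] has length 4. The slice grid[1][1:3] selects indices [1, 2] (1->16, 2->19), giving [16, 19].

[16, 19]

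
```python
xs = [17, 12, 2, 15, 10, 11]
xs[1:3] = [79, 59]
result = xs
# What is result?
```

xs starts as [17, 12, 2, 15, 10, 11] (length 6). The slice xs[1:3] covers indices [1, 2] with values [12, 2]. Replacing that slice with [79, 59] (same length) produces [17, 79, 59, 15, 10, 11].

[17, 79, 59, 15, 10, 11]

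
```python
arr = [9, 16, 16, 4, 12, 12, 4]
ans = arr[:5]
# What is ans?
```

arr has length 7. The slice arr[:5] selects indices [0, 1, 2, 3, 4] (0->9, 1->16, 2->16, 3->4, 4->12), giving [9, 16, 16, 4, 12].

[9, 16, 16, 4, 12]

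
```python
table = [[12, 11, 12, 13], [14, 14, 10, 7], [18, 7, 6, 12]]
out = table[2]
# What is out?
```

table has 3 rows. Row 2 is [18, 7, 6, 12].

[18, 7, 6, 12]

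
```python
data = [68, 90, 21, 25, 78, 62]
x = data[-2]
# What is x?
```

data has length 6. Negative index -2 maps to positive index 6 + (-2) = 4. data[4] = 78.

78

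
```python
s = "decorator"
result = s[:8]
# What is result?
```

s has length 9. The slice s[:8] selects indices [0, 1, 2, 3, 4, 5, 6, 7] (0->'d', 1->'e', 2->'c', 3->'o', 4->'r', 5->'a', 6->'t', 7->'o'), giving 'decorato'.

'decorato'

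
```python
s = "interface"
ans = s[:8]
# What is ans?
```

s has length 9. The slice s[:8] selects indices [0, 1, 2, 3, 4, 5, 6, 7] (0->'i', 1->'n', 2->'t', 3->'e', 4->'r', 5->'f', 6->'a', 7->'c'), giving 'interfac'.

'interfac'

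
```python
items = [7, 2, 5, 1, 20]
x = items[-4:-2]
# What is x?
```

items has length 5. The slice items[-4:-2] selects indices [1, 2] (1->2, 2->5), giving [2, 5].

[2, 5]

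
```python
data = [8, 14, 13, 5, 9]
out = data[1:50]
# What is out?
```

data has length 5. The slice data[1:50] selects indices [1, 2, 3, 4] (1->14, 2->13, 3->5, 4->9), giving [14, 13, 5, 9].

[14, 13, 5, 9]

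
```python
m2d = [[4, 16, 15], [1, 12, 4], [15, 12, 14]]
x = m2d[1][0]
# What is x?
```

m2d[1] = [1, 12, 4]. Taking column 0 of that row yields 1.

1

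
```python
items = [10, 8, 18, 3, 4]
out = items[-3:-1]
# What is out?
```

items has length 5. The slice items[-3:-1] selects indices [2, 3] (2->18, 3->3), giving [18, 3].

[18, 3]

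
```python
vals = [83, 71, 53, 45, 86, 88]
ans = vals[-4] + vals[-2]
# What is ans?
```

vals has length 6. Negative index -4 maps to positive index 6 + (-4) = 2. vals[2] = 53.
vals has length 6. Negative index -2 maps to positive index 6 + (-2) = 4. vals[4] = 86.
Sum: 53 + 86 = 139.

139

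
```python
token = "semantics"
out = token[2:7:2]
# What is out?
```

token has length 9. The slice token[2:7:2] selects indices [2, 4, 6] (2->'m', 4->'n', 6->'i'), giving 'mni'.

'mni'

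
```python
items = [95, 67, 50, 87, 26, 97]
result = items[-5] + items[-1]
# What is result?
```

items has length 6. Negative index -5 maps to positive index 6 + (-5) = 1. items[1] = 67.
items has length 6. Negative index -1 maps to positive index 6 + (-1) = 5. items[5] = 97.
Sum: 67 + 97 = 164.

164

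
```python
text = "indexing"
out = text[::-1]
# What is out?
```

text has length 8. The slice text[::-1] selects indices [7, 6, 5, 4, 3, 2, 1, 0] (7->'g', 6->'n', 5->'i', 4->'x', 3->'e', 2->'d', 1->'n', 0->'i'), giving 'gnixedni'.

'gnixedni'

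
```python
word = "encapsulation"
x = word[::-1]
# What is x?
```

word has length 13. The slice word[::-1] selects indices [12, 11, 10, 9, 8, 7, 6, 5, 4, 3, 2, 1, 0] (12->'n', 11->'o', 10->'i', 9->'t', 8->'a', 7->'l', 6->'u', 5->'s', 4->'p', 3->'a', 2->'c', 1->'n', 0->'e'), giving 'noitaluspacne'.

'noitaluspacne'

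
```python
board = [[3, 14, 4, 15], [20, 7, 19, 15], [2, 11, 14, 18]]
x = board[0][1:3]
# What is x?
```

board[0] = [3, 14, 4, 15]. board[0] has length 4. The slice board[0][1:3] selects indices [1, 2] (1->14, 2->4), giving [14, 4].

[14, 4]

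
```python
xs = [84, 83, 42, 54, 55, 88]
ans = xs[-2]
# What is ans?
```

xs has length 6. Negative index -2 maps to positive index 6 + (-2) = 4. xs[4] = 55.

55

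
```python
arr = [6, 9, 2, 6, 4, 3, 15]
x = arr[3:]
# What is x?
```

arr has length 7. The slice arr[3:] selects indices [3, 4, 5, 6] (3->6, 4->4, 5->3, 6->15), giving [6, 4, 3, 15].

[6, 4, 3, 15]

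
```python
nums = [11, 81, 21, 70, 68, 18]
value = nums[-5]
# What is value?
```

nums has length 6. Negative index -5 maps to positive index 6 + (-5) = 1. nums[1] = 81.

81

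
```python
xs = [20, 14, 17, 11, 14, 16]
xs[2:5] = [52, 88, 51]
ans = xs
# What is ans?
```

xs starts as [20, 14, 17, 11, 14, 16] (length 6). The slice xs[2:5] covers indices [2, 3, 4] with values [17, 11, 14]. Replacing that slice with [52, 88, 51] (same length) produces [20, 14, 52, 88, 51, 16].

[20, 14, 52, 88, 51, 16]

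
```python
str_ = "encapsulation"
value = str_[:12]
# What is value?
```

str_ has length 13. The slice str_[:12] selects indices [0, 1, 2, 3, 4, 5, 6, 7, 8, 9, 10, 11] (0->'e', 1->'n', 2->'c', 3->'a', 4->'p', 5->'s', 6->'u', 7->'l', 8->'a', 9->'t', 10->'i', 11->'o'), giving 'encapsulatio'.

'encapsulatio'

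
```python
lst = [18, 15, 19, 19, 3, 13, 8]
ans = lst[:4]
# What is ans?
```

lst has length 7. The slice lst[:4] selects indices [0, 1, 2, 3] (0->18, 1->15, 2->19, 3->19), giving [18, 15, 19, 19].

[18, 15, 19, 19]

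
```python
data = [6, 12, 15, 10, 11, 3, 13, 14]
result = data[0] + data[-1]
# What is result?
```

data has length 8. data[0] = 6.
data has length 8. Negative index -1 maps to positive index 8 + (-1) = 7. data[7] = 14.
Sum: 6 + 14 = 20.

20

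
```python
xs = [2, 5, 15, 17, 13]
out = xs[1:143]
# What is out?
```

xs has length 5. The slice xs[1:143] selects indices [1, 2, 3, 4] (1->5, 2->15, 3->17, 4->13), giving [5, 15, 17, 13].

[5, 15, 17, 13]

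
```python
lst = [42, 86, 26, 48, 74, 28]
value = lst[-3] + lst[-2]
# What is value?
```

lst has length 6. Negative index -3 maps to positive index 6 + (-3) = 3. lst[3] = 48.
lst has length 6. Negative index -2 maps to positive index 6 + (-2) = 4. lst[4] = 74.
Sum: 48 + 74 = 122.

122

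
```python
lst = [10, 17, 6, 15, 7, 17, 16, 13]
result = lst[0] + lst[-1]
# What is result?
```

lst has length 8. lst[0] = 10.
lst has length 8. Negative index -1 maps to positive index 8 + (-1) = 7. lst[7] = 13.
Sum: 10 + 13 = 23.

23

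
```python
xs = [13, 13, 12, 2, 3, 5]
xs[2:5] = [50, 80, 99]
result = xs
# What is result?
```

xs starts as [13, 13, 12, 2, 3, 5] (length 6). The slice xs[2:5] covers indices [2, 3, 4] with values [12, 2, 3]. Replacing that slice with [50, 80, 99] (same length) produces [13, 13, 50, 80, 99, 5].

[13, 13, 50, 80, 99, 5]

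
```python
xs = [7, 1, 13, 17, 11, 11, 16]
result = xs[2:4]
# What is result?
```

xs has length 7. The slice xs[2:4] selects indices [2, 3] (2->13, 3->17), giving [13, 17].

[13, 17]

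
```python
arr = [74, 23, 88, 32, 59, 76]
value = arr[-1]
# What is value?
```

arr has length 6. Negative index -1 maps to positive index 6 + (-1) = 5. arr[5] = 76.

76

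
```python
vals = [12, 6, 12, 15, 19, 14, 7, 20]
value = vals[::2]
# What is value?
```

vals has length 8. The slice vals[::2] selects indices [0, 2, 4, 6] (0->12, 2->12, 4->19, 6->7), giving [12, 12, 19, 7].

[12, 12, 19, 7]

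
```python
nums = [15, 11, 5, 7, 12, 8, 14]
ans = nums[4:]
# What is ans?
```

nums has length 7. The slice nums[4:] selects indices [4, 5, 6] (4->12, 5->8, 6->14), giving [12, 8, 14].

[12, 8, 14]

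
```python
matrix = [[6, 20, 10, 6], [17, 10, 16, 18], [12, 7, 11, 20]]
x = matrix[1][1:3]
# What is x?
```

matrix[1] = [17, 10, 16, 18]. matrix[1] has length 4. The slice matrix[1][1:3] selects indices [1, 2] (1->10, 2->16), giving [10, 16].

[10, 16]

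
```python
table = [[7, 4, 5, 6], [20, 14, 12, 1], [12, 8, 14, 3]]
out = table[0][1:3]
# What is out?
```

table[0] = [7, 4, 5, 6]. table[0] has length 4. The slice table[0][1:3] selects indices [1, 2] (1->4, 2->5), giving [4, 5].

[4, 5]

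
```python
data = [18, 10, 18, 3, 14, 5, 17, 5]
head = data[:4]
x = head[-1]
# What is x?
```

data has length 8. The slice data[:4] selects indices [0, 1, 2, 3] (0->18, 1->10, 2->18, 3->3), giving [18, 10, 18, 3]. So head = [18, 10, 18, 3]. Then head[-1] = 3.

3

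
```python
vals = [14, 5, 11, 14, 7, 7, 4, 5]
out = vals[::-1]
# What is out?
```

vals has length 8. The slice vals[::-1] selects indices [7, 6, 5, 4, 3, 2, 1, 0] (7->5, 6->4, 5->7, 4->7, 3->14, 2->11, 1->5, 0->14), giving [5, 4, 7, 7, 14, 11, 5, 14].

[5, 4, 7, 7, 14, 11, 5, 14]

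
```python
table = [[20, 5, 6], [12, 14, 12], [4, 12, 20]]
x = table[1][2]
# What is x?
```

table[1] = [12, 14, 12]. Taking column 2 of that row yields 12.

12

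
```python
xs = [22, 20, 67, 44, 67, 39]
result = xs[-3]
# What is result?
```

xs has length 6. Negative index -3 maps to positive index 6 + (-3) = 3. xs[3] = 44.

44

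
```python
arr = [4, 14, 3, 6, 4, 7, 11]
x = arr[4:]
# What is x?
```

arr has length 7. The slice arr[4:] selects indices [4, 5, 6] (4->4, 5->7, 6->11), giving [4, 7, 11].

[4, 7, 11]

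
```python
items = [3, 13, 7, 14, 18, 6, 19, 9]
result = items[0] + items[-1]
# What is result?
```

items has length 8. items[0] = 3.
items has length 8. Negative index -1 maps to positive index 8 + (-1) = 7. items[7] = 9.
Sum: 3 + 9 = 12.

12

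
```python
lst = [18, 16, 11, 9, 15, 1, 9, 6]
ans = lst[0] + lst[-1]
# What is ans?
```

lst has length 8. lst[0] = 18.
lst has length 8. Negative index -1 maps to positive index 8 + (-1) = 7. lst[7] = 6.
Sum: 18 + 6 = 24.

24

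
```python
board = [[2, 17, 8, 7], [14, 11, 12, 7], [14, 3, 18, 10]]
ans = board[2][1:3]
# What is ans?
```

board[2] = [14, 3, 18, 10]. board[2] has length 4. The slice board[2][1:3] selects indices [1, 2] (1->3, 2->18), giving [3, 18].

[3, 18]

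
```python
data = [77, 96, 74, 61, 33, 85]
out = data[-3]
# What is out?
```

data has length 6. Negative index -3 maps to positive index 6 + (-3) = 3. data[3] = 61.

61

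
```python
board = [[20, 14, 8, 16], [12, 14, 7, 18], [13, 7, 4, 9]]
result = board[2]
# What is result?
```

board has 3 rows. Row 2 is [13, 7, 4, 9].

[13, 7, 4, 9]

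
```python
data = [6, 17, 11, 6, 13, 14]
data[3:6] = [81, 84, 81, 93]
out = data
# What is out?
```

data starts as [6, 17, 11, 6, 13, 14] (length 6). The slice data[3:6] covers indices [3, 4, 5] with values [6, 13, 14]. Replacing that slice with [81, 84, 81, 93] (different length) produces [6, 17, 11, 81, 84, 81, 93].

[6, 17, 11, 81, 84, 81, 93]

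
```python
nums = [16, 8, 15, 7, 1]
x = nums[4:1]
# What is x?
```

nums has length 5. The slice nums[4:1] resolves to an empty index range, so the result is [].

[]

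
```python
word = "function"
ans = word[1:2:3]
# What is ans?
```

word has length 8. The slice word[1:2:3] selects indices [1] (1->'u'), giving 'u'.

'u'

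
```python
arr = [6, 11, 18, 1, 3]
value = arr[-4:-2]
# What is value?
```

arr has length 5. The slice arr[-4:-2] selects indices [1, 2] (1->11, 2->18), giving [11, 18].

[11, 18]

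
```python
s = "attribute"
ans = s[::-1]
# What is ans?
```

s has length 9. The slice s[::-1] selects indices [8, 7, 6, 5, 4, 3, 2, 1, 0] (8->'e', 7->'t', 6->'u', 5->'b', 4->'i', 3->'r', 2->'t', 1->'t', 0->'a'), giving 'etubirtta'.

'etubirtta'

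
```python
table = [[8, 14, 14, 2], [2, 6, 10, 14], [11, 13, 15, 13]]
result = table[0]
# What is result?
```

table has 3 rows. Row 0 is [8, 14, 14, 2].

[8, 14, 14, 2]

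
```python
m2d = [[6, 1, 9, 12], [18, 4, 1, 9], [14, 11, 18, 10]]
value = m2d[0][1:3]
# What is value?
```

m2d[0] = [6, 1, 9, 12]. m2d[0] has length 4. The slice m2d[0][1:3] selects indices [1, 2] (1->1, 2->9), giving [1, 9].

[1, 9]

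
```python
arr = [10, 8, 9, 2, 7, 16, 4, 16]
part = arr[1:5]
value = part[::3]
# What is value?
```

arr has length 8. The slice arr[1:5] selects indices [1, 2, 3, 4] (1->8, 2->9, 3->2, 4->7), giving [8, 9, 2, 7]. So part = [8, 9, 2, 7]. part has length 4. The slice part[::3] selects indices [0, 3] (0->8, 3->7), giving [8, 7].

[8, 7]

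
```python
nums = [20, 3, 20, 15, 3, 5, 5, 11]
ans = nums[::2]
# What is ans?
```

nums has length 8. The slice nums[::2] selects indices [0, 2, 4, 6] (0->20, 2->20, 4->3, 6->5), giving [20, 20, 3, 5].

[20, 20, 3, 5]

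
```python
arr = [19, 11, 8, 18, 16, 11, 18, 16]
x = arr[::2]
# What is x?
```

arr has length 8. The slice arr[::2] selects indices [0, 2, 4, 6] (0->19, 2->8, 4->16, 6->18), giving [19, 8, 16, 18].

[19, 8, 16, 18]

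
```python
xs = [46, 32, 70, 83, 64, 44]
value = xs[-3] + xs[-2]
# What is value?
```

xs has length 6. Negative index -3 maps to positive index 6 + (-3) = 3. xs[3] = 83.
xs has length 6. Negative index -2 maps to positive index 6 + (-2) = 4. xs[4] = 64.
Sum: 83 + 64 = 147.

147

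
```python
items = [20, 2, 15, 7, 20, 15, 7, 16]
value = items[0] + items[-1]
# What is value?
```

items has length 8. items[0] = 20.
items has length 8. Negative index -1 maps to positive index 8 + (-1) = 7. items[7] = 16.
Sum: 20 + 16 = 36.

36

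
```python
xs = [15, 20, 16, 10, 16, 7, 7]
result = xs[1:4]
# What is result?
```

xs has length 7. The slice xs[1:4] selects indices [1, 2, 3] (1->20, 2->16, 3->10), giving [20, 16, 10].

[20, 16, 10]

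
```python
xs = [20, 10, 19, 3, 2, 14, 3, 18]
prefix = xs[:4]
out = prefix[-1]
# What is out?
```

xs has length 8. The slice xs[:4] selects indices [0, 1, 2, 3] (0->20, 1->10, 2->19, 3->3), giving [20, 10, 19, 3]. So prefix = [20, 10, 19, 3]. Then prefix[-1] = 3.

3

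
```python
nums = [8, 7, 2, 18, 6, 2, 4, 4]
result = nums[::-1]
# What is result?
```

nums has length 8. The slice nums[::-1] selects indices [7, 6, 5, 4, 3, 2, 1, 0] (7->4, 6->4, 5->2, 4->6, 3->18, 2->2, 1->7, 0->8), giving [4, 4, 2, 6, 18, 2, 7, 8].

[4, 4, 2, 6, 18, 2, 7, 8]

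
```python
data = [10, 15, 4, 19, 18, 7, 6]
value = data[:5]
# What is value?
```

data has length 7. The slice data[:5] selects indices [0, 1, 2, 3, 4] (0->10, 1->15, 2->4, 3->19, 4->18), giving [10, 15, 4, 19, 18].

[10, 15, 4, 19, 18]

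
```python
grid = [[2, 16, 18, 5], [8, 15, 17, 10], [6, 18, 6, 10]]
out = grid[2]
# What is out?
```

grid has 3 rows. Row 2 is [6, 18, 6, 10].

[6, 18, 6, 10]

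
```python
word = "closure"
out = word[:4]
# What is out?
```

word has length 7. The slice word[:4] selects indices [0, 1, 2, 3] (0->'c', 1->'l', 2->'o', 3->'s'), giving 'clos'.

'clos'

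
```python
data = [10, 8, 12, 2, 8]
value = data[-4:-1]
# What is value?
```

data has length 5. The slice data[-4:-1] selects indices [1, 2, 3] (1->8, 2->12, 3->2), giving [8, 12, 2].

[8, 12, 2]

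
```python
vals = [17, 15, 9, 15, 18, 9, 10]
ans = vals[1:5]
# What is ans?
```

vals has length 7. The slice vals[1:5] selects indices [1, 2, 3, 4] (1->15, 2->9, 3->15, 4->18), giving [15, 9, 15, 18].

[15, 9, 15, 18]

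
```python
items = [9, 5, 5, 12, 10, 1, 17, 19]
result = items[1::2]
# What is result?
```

items has length 8. The slice items[1::2] selects indices [1, 3, 5, 7] (1->5, 3->12, 5->1, 7->19), giving [5, 12, 1, 19].

[5, 12, 1, 19]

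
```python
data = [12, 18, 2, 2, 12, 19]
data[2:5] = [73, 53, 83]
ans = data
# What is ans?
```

data starts as [12, 18, 2, 2, 12, 19] (length 6). The slice data[2:5] covers indices [2, 3, 4] with values [2, 2, 12]. Replacing that slice with [73, 53, 83] (same length) produces [12, 18, 73, 53, 83, 19].

[12, 18, 73, 53, 83, 19]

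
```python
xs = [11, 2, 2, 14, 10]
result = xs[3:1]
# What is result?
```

xs has length 5. The slice xs[3:1] resolves to an empty index range, so the result is [].

[]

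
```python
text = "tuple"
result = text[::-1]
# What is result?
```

text has length 5. The slice text[::-1] selects indices [4, 3, 2, 1, 0] (4->'e', 3->'l', 2->'p', 1->'u', 0->'t'), giving 'elput'.

'elput'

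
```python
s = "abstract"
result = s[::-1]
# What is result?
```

s has length 8. The slice s[::-1] selects indices [7, 6, 5, 4, 3, 2, 1, 0] (7->'t', 6->'c', 5->'a', 4->'r', 3->'t', 2->'s', 1->'b', 0->'a'), giving 'tcartsba'.

'tcartsba'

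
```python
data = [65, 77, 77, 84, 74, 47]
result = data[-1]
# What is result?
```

data has length 6. Negative index -1 maps to positive index 6 + (-1) = 5. data[5] = 47.

47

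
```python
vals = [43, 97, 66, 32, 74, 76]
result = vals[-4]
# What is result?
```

vals has length 6. Negative index -4 maps to positive index 6 + (-4) = 2. vals[2] = 66.

66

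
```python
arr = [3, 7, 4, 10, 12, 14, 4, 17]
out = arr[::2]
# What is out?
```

arr has length 8. The slice arr[::2] selects indices [0, 2, 4, 6] (0->3, 2->4, 4->12, 6->4), giving [3, 4, 12, 4].

[3, 4, 12, 4]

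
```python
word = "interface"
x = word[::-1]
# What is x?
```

word has length 9. The slice word[::-1] selects indices [8, 7, 6, 5, 4, 3, 2, 1, 0] (8->'e', 7->'c', 6->'a', 5->'f', 4->'r', 3->'e', 2->'t', 1->'n', 0->'i'), giving 'ecafretni'.

'ecafretni'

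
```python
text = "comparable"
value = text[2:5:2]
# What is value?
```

text has length 10. The slice text[2:5:2] selects indices [2, 4] (2->'m', 4->'a'), giving 'ma'.

'ma'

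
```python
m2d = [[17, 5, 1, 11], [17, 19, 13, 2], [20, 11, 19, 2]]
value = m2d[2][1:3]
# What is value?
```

m2d[2] = [20, 11, 19, 2]. m2d[2] has length 4. The slice m2d[2][1:3] selects indices [1, 2] (1->11, 2->19), giving [11, 19].

[11, 19]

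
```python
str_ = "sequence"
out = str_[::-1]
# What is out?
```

str_ has length 8. The slice str_[::-1] selects indices [7, 6, 5, 4, 3, 2, 1, 0] (7->'e', 6->'c', 5->'n', 4->'e', 3->'u', 2->'q', 1->'e', 0->'s'), giving 'ecneuqes'.

'ecneuqes'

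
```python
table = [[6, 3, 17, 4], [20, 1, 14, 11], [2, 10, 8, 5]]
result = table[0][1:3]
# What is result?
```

table[0] = [6, 3, 17, 4]. table[0] has length 4. The slice table[0][1:3] selects indices [1, 2] (1->3, 2->17), giving [3, 17].

[3, 17]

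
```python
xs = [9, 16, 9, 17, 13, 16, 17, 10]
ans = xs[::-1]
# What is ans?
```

xs has length 8. The slice xs[::-1] selects indices [7, 6, 5, 4, 3, 2, 1, 0] (7->10, 6->17, 5->16, 4->13, 3->17, 2->9, 1->16, 0->9), giving [10, 17, 16, 13, 17, 9, 16, 9].

[10, 17, 16, 13, 17, 9, 16, 9]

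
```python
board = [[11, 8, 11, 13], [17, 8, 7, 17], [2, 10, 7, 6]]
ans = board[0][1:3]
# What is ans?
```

board[0] = [11, 8, 11, 13]. board[0] has length 4. The slice board[0][1:3] selects indices [1, 2] (1->8, 2->11), giving [8, 11].

[8, 11]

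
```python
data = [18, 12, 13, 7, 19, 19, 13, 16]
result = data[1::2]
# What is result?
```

data has length 8. The slice data[1::2] selects indices [1, 3, 5, 7] (1->12, 3->7, 5->19, 7->16), giving [12, 7, 19, 16].

[12, 7, 19, 16]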